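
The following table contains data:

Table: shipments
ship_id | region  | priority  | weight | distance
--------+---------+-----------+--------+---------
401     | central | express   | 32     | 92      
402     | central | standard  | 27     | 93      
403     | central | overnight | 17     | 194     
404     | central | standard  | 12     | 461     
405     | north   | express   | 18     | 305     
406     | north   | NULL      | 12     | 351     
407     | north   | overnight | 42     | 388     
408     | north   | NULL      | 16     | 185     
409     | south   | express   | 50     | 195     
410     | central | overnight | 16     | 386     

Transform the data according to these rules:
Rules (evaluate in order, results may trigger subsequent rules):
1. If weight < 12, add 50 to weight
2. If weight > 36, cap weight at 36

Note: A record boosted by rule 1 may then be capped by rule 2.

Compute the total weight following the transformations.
222

Step 1: Apply rule 1 to records with weight < 12
  - 0 records get bonus of 50
  - Of these, 0 records then exceed 36 and get capped
Step 2: Apply rule 2 to records with weight > 36
  - 2 records (original) are capped
Step 3: Calculate final sum = 222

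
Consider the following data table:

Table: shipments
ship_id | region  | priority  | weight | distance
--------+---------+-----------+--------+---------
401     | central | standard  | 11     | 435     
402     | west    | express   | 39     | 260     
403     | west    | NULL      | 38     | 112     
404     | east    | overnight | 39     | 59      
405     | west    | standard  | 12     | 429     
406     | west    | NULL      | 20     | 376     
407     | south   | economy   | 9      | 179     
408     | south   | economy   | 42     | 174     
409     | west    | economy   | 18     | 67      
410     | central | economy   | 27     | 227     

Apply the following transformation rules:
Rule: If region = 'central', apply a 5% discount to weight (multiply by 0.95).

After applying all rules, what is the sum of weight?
253.1

Step 1: Records with region = 'central' have total weight = 38
Step 2: Apply multiplier: 38 × 0.95 = 36.1
Step 3: Other records total: 217
Step 4: Final sum = 36.1 + 217 = 253.1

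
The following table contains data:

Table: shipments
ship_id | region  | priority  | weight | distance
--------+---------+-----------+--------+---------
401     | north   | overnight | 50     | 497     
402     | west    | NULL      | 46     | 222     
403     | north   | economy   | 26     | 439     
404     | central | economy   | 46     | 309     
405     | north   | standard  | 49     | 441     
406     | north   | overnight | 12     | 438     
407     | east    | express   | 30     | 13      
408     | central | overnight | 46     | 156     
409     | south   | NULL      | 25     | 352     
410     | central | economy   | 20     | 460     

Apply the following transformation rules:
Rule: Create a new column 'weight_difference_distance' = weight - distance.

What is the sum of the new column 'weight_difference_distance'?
-2977

Step 1: For each record, compute weight - distance
Example calculations:
  50 - 497 = -447
  46 - 222 = -176
  26 - 439 = -413
  ...
Step 2: Sum all derived values
Step 3: Total = -2977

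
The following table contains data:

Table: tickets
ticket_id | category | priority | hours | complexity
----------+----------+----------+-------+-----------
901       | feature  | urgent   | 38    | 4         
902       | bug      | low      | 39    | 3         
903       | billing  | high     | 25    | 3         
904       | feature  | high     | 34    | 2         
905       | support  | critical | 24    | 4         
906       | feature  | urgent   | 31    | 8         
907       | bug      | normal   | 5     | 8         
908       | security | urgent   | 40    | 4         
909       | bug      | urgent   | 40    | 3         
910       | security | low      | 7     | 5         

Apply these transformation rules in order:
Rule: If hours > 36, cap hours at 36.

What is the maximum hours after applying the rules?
36

Step 1: Original maximum hours = 40
Step 2: Apply cap at 36
Step 3: 4 records had hours > 36 and were capped
Step 4: Maximum after transformation = 36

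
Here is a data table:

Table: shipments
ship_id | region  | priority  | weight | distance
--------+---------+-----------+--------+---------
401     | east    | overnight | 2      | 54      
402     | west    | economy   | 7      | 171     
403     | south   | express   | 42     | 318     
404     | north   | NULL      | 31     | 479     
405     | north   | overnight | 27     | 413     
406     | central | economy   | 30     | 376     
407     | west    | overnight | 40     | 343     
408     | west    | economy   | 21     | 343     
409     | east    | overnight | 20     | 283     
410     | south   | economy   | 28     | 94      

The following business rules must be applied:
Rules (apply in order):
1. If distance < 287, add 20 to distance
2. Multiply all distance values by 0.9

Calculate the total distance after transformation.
2658.6

Step 1: Apply Rule 1 - Add 20 to records with distance < 287
  - 4 records affected: 602 + (4 × 20) = 682
  - Unaffected records: 2272
  - Sum after Rule 1: 2954
Step 2: Apply Rule 2 - Multiply all by 0.9
  - 2954 × 0.9 = 2658.6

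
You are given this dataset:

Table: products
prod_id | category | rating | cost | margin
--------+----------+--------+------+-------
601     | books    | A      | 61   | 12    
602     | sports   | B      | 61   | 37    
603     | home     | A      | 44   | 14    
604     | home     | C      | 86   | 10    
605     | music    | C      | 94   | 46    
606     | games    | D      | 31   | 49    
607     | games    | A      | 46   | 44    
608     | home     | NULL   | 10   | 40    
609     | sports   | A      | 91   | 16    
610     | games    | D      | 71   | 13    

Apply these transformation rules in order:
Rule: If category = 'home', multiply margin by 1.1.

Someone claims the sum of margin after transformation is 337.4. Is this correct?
No, the correct result is 287.4.

Step 1: Calculate the correct sum after transformation
Step 2: Apply multiplier 1.1 to records where category = 'home'
Step 3: Correct result = 287.4
Step 4: Claimed result = 337.4
Step 5: 287.4 ≠ 337.4
Conclusion: The claimed result is incorrect. The correct answer is 287.4.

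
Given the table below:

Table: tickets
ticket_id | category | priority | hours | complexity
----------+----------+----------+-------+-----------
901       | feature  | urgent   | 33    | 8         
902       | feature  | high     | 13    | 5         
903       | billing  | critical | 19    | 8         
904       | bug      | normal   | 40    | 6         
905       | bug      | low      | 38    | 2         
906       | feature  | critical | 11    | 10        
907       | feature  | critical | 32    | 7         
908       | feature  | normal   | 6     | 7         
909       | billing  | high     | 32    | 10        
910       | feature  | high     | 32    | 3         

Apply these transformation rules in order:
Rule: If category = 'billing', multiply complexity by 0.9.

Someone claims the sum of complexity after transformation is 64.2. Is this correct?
Yes, the result is correct.

Step 1: Calculate the correct sum after transformation
Step 2: Apply multiplier 0.9 to records where category = 'billing'
Step 3: Correct result = 64.2
Step 4: Claimed result = 64.2
Step 5: 64.2 = 64.2 ✓
Conclusion: The claimed result is correct.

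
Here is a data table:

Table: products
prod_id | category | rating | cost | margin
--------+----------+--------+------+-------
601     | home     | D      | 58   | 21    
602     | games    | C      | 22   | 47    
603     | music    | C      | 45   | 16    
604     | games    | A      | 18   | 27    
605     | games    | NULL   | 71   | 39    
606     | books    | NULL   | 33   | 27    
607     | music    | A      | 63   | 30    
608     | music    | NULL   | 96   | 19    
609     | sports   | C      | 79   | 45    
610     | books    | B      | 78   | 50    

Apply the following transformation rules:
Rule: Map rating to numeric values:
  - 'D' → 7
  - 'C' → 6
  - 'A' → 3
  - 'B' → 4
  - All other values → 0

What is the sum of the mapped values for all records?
35

Step 1: Apply mapping to each record
Step 2: Count by status:
  'D': 1 records × 7 = 7
  'C': 3 records × 6 = 18
  'A': 2 records × 3 = 6
  'B': 1 records × 4 = 4
Step 3: Sum all mapped values = 35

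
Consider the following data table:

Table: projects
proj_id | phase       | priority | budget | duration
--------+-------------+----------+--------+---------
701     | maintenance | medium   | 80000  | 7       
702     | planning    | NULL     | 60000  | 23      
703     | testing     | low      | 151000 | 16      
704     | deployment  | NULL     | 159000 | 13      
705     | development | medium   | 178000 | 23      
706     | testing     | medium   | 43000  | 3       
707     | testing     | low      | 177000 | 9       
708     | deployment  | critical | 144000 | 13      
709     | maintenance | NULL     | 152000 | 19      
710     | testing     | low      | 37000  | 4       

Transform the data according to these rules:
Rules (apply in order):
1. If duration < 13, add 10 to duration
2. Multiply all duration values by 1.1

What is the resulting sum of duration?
187.0

Step 1: Apply Rule 1 - Add 10 to records with duration < 13
  - 4 records affected: 23 + (4 × 10) = 63
  - Unaffected records: 107
  - Sum after Rule 1: 170
Step 2: Apply Rule 2 - Multiply all by 1.1
  - 170 × 1.1 = 187.0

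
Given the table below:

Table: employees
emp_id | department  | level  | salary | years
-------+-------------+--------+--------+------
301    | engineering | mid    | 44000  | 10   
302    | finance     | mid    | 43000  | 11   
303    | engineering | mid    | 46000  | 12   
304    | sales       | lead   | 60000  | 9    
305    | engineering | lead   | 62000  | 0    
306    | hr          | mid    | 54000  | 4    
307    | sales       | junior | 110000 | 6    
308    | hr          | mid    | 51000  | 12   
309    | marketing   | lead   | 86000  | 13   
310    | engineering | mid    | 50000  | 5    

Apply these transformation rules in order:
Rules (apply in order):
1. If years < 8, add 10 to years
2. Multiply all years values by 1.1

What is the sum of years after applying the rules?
134.2

Step 1: Apply Rule 1 - Add 10 to records with years < 8
  - 4 records affected: 15 + (4 × 10) = 55
  - Unaffected records: 67
  - Sum after Rule 1: 122
Step 2: Apply Rule 2 - Multiply all by 1.1
  - 122 × 1.1 = 134.2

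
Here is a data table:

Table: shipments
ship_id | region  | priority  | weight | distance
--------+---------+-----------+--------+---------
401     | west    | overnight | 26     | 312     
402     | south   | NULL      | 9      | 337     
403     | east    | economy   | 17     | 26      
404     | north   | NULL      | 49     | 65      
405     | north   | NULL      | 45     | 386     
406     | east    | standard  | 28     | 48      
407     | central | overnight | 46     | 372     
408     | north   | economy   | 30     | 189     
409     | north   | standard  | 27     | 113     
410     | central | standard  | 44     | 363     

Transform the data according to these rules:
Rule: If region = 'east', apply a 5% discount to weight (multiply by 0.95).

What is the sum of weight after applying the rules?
318.75

Step 1: Records with region = 'east' have total weight = 45
Step 2: Apply multiplier: 45 × 0.95 = 42.75
Step 3: Other records total: 276
Step 4: Final sum = 42.75 + 276 = 318.75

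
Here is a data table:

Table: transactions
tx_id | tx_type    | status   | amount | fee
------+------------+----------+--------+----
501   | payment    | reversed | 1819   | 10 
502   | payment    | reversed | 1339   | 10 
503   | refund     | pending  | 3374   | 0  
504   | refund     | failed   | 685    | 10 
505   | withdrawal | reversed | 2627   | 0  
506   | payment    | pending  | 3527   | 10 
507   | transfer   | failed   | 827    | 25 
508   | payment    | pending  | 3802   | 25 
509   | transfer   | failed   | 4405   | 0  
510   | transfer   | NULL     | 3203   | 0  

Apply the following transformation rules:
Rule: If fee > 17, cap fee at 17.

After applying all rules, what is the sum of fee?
74

Step 1: 2 records have fee > 17
Step 2: These records originally summed to 50
Step 3: After capping: 2 × 17 = 34
Step 4: Unaffected records sum: 40
Step 5: Final sum = 34 + 40 = 74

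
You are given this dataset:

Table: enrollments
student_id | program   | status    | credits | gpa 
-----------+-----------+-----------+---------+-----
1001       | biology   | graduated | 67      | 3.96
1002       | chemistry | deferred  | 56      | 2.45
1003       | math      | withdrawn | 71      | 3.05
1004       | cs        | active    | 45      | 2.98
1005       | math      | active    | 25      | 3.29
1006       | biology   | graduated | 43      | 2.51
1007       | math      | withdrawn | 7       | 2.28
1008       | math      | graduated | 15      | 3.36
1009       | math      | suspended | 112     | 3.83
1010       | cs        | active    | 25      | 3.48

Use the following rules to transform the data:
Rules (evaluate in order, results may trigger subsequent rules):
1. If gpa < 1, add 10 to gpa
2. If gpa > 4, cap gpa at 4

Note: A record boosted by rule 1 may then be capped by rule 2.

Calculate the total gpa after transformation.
31.19

Step 1: Apply rule 1 to records with gpa < 1
  - 0 records get bonus of 10
  - Of these, 0 records then exceed 4 and get capped
Step 2: Apply rule 2 to records with gpa > 4
  - 0 records (original) are capped
Step 3: Calculate final sum = 31.19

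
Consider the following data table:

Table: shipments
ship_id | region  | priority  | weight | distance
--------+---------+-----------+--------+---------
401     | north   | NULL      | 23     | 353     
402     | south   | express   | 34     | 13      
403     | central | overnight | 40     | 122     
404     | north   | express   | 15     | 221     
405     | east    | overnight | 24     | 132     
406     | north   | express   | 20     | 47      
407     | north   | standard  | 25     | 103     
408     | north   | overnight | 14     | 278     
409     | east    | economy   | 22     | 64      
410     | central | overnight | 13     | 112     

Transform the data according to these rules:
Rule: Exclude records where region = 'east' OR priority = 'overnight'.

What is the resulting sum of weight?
117

Step 1: Find records where region = 'east' OR priority = 'overnight'
Step 2: 5 records match, summing to 113
Step 3: Original sum: 230
Step 4: Remaining sum = 230 - 113 = 117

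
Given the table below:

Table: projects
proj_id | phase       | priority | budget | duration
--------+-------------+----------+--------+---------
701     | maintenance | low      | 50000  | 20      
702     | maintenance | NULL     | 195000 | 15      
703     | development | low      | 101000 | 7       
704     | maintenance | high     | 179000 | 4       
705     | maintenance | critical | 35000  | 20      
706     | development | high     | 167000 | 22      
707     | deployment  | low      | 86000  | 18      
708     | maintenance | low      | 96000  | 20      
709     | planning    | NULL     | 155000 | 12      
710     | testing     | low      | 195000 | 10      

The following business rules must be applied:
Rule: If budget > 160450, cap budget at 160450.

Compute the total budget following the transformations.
1164800

Step 1: 4 records have budget > 160450
Step 2: These records originally summed to 736000
Step 3: After capping: 4 × 160450 = 641800
Step 4: Unaffected records sum: 523000
Step 5: Final sum = 641800 + 523000 = 1164800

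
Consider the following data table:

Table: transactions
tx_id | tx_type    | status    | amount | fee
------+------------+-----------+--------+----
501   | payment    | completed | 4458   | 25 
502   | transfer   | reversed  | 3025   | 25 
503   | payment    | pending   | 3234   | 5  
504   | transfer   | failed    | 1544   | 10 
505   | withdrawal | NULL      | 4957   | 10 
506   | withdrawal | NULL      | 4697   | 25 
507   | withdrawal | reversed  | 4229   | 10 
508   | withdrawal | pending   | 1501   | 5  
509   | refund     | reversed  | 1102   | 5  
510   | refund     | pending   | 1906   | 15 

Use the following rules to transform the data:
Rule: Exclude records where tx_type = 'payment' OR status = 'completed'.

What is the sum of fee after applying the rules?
105

Step 1: Find records where tx_type = 'payment' OR status = 'completed'
Step 2: 2 records match, summing to 30
Step 3: Original sum: 135
Step 4: Remaining sum = 135 - 30 = 105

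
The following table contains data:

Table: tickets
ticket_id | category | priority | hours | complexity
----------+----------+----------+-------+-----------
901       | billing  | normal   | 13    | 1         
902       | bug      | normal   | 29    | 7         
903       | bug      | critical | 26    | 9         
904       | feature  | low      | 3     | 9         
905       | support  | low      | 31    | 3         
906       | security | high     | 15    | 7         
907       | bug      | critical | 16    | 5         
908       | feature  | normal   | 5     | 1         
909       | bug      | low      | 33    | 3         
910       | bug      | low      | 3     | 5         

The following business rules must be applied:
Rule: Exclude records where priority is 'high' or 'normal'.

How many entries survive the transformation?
6

Step 1: Count records to exclude
  - 1 (high) + 3 (normal) = 4 records
Step 2: Total records: 10
Step 3: Remaining = 10 - 4 = 6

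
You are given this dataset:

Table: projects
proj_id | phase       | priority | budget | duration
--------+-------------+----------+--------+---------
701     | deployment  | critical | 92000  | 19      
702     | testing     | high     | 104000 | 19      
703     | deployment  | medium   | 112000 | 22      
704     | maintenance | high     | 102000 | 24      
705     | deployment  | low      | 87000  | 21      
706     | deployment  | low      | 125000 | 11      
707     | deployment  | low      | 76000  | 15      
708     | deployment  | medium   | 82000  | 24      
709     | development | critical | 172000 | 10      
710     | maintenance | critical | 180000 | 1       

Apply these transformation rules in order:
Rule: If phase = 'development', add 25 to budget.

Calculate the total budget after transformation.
1132025

Step 1: Count records where phase = 'development': 1
Step 2: Total bonus added: 1 × 25 = 25
Step 3: Original sum of budget: 1132000
Step 4: Final sum = 1132000 + 25 = 1132025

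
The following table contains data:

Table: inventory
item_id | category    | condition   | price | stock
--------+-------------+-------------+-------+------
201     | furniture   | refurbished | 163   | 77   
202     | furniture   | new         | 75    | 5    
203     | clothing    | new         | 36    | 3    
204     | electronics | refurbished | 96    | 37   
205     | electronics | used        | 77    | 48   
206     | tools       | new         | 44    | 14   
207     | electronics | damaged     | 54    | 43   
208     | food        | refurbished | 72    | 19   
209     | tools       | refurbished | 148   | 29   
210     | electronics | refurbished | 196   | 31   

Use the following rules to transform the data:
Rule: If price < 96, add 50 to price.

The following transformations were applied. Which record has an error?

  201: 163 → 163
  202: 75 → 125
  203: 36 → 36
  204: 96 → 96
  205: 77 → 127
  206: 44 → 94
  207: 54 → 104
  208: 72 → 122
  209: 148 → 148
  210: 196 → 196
Record 203 has an error. The correct transformed value should be 86, not 36.

Step 1: Check each record against the rule
Step 2: Record 203 has price = 36
Step 3: Since 36 < 96, the bonus should have been applied
Step 4: Correct value = 86, but claimed value = 36
Conclusion: Record 203 has the error.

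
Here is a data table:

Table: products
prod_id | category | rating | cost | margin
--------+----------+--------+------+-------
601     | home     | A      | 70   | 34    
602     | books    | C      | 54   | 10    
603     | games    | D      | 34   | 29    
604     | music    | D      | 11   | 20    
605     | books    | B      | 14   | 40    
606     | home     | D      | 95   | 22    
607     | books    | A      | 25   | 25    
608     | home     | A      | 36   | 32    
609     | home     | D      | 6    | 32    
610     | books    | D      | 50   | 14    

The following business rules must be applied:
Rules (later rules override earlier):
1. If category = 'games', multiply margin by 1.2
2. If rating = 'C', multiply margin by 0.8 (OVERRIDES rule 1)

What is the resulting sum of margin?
261.8

Step 1: Rule 2 takes priority for records with rating = 'C'
  - 1 records: 10 × 0.8 = 8.0
Step 2: Rule 1 applies to remaining records with category = 'games'
  - 1 records: 29 × 1.2 = 34.8
Step 3: Other records unchanged: 219
Step 4: Final sum = 8.0 + 34.8 + 219 = 261.8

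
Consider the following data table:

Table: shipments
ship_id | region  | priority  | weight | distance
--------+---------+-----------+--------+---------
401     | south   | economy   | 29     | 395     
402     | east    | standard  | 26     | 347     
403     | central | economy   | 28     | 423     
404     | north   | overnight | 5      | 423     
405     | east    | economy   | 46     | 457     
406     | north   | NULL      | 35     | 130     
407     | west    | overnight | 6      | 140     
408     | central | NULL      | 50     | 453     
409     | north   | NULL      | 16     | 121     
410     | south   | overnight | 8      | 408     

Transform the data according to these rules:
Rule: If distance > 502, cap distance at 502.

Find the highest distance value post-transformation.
457

Step 1: Original maximum distance = 457
Step 2: Check cap of 502 against maximum
Step 3: No records exceed the cap (max 457 <= cap 502), so no capping applies
Step 4: Maximum after transformation = 457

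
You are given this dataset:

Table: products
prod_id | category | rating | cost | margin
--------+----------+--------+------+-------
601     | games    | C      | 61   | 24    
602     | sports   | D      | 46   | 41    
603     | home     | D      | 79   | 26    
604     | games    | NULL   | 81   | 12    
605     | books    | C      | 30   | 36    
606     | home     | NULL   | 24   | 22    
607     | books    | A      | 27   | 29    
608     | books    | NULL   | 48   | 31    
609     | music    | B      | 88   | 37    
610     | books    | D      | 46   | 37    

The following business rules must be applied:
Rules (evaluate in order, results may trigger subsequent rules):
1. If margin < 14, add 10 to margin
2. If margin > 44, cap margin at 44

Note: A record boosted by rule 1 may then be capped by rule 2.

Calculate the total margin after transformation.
305

Step 1: Apply rule 1 to records with margin < 14
  - 1 records get bonus of 10
  - Of these, 0 records then exceed 44 and get capped
Step 2: Apply rule 2 to records with margin > 44
  - 0 records (original) are capped
Step 3: Calculate final sum = 305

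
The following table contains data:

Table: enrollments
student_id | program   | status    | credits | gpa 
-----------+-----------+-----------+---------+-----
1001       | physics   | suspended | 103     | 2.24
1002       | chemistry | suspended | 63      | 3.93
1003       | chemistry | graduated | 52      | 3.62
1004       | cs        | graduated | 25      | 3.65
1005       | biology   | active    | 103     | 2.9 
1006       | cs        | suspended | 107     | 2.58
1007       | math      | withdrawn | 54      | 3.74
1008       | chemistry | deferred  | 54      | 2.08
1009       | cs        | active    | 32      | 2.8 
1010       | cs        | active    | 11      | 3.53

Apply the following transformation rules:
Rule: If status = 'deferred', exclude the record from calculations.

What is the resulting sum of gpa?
28.99

Step 1: Identify records where status = 'deferred'
Step 2: The excluded records sum to 2.08
Step 3: Original total gpa = 31.07
Step 4: Remaining total = 31.07 - 2.08 = 28.99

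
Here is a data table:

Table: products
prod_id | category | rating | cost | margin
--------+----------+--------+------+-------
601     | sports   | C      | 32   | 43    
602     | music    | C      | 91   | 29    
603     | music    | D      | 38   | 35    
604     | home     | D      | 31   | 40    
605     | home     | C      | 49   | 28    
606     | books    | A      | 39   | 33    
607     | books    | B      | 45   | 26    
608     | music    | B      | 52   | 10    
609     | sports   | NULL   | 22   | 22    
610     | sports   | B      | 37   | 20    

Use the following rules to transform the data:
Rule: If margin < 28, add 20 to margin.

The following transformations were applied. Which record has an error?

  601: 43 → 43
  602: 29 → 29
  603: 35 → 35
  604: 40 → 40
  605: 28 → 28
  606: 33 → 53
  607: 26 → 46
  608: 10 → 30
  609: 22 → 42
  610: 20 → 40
Record 606 has an error. The correct transformed value should be 33, not 53.

Step 1: Check each record against the rule
Step 2: Record 606 has margin = 33
Step 3: Since 33 >= 28, the bonus should not have been applied
Step 4: Correct value = 33, but claimed value = 53
Conclusion: Record 606 has the error.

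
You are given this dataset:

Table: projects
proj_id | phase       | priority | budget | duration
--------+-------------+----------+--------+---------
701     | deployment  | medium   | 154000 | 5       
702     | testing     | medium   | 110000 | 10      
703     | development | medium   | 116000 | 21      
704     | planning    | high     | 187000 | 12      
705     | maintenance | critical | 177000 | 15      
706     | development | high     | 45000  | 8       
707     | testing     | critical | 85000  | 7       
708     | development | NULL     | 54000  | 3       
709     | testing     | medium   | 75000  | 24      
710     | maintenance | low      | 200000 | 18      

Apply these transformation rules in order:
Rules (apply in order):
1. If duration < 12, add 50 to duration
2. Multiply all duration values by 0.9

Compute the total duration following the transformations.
335.7

Step 1: Apply Rule 1 - Add 50 to records with duration < 12
  - 5 records affected: 33 + (5 × 50) = 283
  - Unaffected records: 90
  - Sum after Rule 1: 373
Step 2: Apply Rule 2 - Multiply all by 0.9
  - 373 × 0.9 = 335.7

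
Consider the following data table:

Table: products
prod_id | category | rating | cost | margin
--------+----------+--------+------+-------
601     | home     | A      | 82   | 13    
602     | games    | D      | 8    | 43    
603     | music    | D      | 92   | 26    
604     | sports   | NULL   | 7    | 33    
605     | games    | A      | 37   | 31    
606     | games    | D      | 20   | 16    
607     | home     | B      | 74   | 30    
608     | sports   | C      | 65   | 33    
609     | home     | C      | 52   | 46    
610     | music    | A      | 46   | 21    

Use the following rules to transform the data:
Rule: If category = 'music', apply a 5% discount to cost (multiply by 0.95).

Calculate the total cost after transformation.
476.1

Step 1: Records with category = 'music' have total cost = 138
Step 2: Apply multiplier: 138 × 0.95 = 131.1
Step 3: Other records total: 345
Step 4: Final sum = 131.1 + 345 = 476.1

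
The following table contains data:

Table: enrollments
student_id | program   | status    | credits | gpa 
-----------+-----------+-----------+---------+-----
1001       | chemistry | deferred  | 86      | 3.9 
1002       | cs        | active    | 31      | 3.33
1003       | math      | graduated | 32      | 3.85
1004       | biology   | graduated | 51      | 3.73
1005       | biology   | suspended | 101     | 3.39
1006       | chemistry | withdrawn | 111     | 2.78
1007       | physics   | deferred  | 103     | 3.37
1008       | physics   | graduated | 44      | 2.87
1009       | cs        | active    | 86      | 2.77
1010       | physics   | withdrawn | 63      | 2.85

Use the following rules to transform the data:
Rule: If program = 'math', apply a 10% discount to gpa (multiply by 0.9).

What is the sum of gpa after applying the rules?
32.45

Step 1: Records with program = 'math' have total gpa = 3.85
Step 2: Apply multiplier: 3.85 × 0.9 = 3.47
Step 3: Other records total: 28.99
Step 4: Final sum = 3.47 + 28.99 = 32.45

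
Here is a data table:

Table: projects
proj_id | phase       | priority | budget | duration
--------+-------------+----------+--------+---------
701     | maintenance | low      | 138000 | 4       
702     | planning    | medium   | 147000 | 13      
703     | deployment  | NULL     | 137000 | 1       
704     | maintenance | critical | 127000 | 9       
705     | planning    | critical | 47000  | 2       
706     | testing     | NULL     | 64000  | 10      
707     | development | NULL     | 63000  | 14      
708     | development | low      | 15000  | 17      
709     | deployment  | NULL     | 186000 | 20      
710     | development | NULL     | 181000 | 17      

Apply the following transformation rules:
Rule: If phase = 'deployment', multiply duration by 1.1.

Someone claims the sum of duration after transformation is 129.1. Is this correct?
No, the correct result is 109.1.

Step 1: Calculate the correct sum after transformation
Step 2: Apply multiplier 1.1 to records where phase = 'deployment'
Step 3: Correct result = 109.1
Step 4: Claimed result = 129.1
Step 5: 109.1 ≠ 129.1
Conclusion: The claimed result is incorrect. The correct answer is 109.1.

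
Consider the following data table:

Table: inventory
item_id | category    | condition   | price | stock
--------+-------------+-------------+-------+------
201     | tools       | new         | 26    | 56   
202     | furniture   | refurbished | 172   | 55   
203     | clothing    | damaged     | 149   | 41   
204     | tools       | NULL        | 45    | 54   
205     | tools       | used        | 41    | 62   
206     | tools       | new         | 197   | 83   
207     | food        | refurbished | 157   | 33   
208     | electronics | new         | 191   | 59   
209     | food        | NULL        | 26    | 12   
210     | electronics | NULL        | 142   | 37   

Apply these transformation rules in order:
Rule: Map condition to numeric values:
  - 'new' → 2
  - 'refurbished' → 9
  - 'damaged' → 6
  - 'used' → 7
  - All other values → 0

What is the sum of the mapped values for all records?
37

Step 1: Apply mapping to each record
Step 2: Count by status:
  'new': 3 records × 2 = 6
  'refurbished': 2 records × 9 = 18
  'damaged': 1 records × 6 = 6
  'used': 1 records × 7 = 7
Step 3: Sum all mapped values = 37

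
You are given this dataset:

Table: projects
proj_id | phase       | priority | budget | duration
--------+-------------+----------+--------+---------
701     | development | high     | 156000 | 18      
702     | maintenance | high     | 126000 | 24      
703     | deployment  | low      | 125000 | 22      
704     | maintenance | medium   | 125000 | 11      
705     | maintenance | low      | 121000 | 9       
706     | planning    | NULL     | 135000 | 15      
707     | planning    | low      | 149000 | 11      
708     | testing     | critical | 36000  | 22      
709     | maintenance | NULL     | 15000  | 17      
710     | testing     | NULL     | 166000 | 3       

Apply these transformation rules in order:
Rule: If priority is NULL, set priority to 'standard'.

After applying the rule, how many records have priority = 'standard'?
3

Step 1: Count records where priority IS NULL
Step 2: Found 3 records with NULL priority
Step 3: These records will have priority set to 'standard'
Step 4: Records already having priority = 'standard': 0
Step 5: Answer: 3 + 0 = 3 records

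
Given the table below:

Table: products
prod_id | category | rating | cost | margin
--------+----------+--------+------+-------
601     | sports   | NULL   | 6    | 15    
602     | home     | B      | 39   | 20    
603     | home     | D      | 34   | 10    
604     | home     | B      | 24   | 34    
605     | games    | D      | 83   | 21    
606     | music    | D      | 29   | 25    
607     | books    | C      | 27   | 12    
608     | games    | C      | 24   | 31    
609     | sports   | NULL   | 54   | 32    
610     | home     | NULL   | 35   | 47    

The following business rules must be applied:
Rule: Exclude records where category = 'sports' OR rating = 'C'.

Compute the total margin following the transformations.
157

Step 1: Find records where category = 'sports' OR rating = 'C'
Step 2: 4 records match, summing to 90
Step 3: Original sum: 247
Step 4: Remaining sum = 247 - 90 = 157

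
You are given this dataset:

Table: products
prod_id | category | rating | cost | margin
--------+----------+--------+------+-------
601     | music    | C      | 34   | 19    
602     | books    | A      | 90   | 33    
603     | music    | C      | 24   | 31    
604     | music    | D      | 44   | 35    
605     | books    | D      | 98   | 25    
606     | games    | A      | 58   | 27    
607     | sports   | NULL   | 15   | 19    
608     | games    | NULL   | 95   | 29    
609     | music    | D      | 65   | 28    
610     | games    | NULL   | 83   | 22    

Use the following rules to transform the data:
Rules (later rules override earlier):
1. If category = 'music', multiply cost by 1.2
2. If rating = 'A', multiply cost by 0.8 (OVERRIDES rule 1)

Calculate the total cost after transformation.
609.8

Step 1: Rule 2 takes priority for records with rating = 'A'
  - 2 records: 148 × 0.8 = 118.4
Step 2: Rule 1 applies to remaining records with category = 'music'
  - 4 records: 167 × 1.2 = 200.4
Step 3: Other records unchanged: 291
Step 4: Final sum = 118.4 + 200.4 + 291 = 609.8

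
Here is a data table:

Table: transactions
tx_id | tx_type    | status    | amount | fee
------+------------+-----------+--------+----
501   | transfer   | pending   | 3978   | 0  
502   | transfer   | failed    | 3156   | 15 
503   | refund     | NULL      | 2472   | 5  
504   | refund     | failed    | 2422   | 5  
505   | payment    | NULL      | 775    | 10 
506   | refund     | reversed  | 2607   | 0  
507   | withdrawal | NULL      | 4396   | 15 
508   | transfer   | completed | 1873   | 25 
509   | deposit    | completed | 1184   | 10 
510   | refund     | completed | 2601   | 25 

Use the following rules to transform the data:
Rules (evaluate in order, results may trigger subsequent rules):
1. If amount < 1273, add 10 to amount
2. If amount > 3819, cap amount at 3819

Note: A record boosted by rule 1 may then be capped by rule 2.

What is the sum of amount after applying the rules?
24748

Step 1: Apply rule 1 to records with amount < 1273
  - 2 records get bonus of 10
  - Of these, 0 records then exceed 3819 and get capped
Step 2: Apply rule 2 to records with amount > 3819
  - 2 records (original) are capped
Step 3: Calculate final sum = 24748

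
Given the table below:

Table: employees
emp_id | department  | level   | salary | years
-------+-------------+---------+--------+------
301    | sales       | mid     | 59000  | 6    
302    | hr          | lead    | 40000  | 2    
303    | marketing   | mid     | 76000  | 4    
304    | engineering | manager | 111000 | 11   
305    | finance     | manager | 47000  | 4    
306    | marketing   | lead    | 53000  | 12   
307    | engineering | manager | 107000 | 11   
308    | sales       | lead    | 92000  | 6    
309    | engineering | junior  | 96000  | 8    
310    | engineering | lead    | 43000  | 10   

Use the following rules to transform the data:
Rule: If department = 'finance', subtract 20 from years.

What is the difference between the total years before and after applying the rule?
20

Step 1: Original sum of years = 74
Step 2: 1 records have department = 'finance'
Step 3: Each affected record changes by -20
Step 4: Total change = 1 × -20 = -20
Step 5: New sum = 74 + -20 = 54
Step 6: Difference = |54 - 74| = 20
        (Sum decreased by 20)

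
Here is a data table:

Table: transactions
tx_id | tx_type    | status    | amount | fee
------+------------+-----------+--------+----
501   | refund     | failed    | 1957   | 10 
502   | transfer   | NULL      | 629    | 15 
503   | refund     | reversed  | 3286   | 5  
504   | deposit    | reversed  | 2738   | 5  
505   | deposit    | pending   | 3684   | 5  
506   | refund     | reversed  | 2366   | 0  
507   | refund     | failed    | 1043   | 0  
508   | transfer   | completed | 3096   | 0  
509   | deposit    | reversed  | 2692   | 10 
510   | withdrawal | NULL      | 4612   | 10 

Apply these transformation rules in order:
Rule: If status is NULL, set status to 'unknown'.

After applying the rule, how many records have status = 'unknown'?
2

Step 1: Count records where status IS NULL
Step 2: Found 2 records with NULL status
Step 3: These records will have status set to 'unknown'
Step 4: Records already having status = 'unknown': 0
Step 5: Answer: 2 + 0 = 2 records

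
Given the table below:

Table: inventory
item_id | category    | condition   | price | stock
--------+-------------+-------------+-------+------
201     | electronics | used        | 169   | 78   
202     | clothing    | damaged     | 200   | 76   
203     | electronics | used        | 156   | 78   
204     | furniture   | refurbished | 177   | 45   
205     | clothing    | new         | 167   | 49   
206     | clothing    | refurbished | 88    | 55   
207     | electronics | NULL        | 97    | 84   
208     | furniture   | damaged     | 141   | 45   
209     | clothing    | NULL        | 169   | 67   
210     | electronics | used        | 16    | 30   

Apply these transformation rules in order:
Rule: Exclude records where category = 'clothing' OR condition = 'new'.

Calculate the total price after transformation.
756

Step 1: Find records where category = 'clothing' OR condition = 'new'
Step 2: 4 records match, summing to 624
Step 3: Original sum: 1380
Step 4: Remaining sum = 1380 - 624 = 756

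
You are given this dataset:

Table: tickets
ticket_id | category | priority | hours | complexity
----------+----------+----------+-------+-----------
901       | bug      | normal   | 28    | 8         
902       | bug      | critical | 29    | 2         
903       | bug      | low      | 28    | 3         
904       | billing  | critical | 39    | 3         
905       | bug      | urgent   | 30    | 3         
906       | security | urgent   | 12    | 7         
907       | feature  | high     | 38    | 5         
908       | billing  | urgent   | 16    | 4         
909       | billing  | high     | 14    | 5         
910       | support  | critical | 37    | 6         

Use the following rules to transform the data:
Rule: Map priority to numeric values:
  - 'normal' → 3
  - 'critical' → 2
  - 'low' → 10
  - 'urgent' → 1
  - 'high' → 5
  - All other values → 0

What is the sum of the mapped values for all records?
32

Step 1: Apply mapping to each record
Step 2: Count by status:
  'normal': 1 records × 3 = 3
  'critical': 3 records × 2 = 6
  'low': 1 records × 10 = 10
  'urgent': 3 records × 1 = 3
  'high': 2 records × 5 = 10
Step 3: Sum all mapped values = 32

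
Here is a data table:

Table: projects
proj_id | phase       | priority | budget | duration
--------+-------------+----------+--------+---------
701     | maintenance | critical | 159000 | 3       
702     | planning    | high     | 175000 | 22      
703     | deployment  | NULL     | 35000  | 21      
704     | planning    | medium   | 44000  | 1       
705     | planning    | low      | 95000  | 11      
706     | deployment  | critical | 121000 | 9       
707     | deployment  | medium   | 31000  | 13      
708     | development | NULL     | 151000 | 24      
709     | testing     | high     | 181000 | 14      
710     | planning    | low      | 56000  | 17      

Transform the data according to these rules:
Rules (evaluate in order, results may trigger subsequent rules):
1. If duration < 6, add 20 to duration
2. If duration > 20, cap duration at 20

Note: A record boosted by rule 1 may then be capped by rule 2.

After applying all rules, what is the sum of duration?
164

Step 1: Apply rule 1 to records with duration < 6
  - 2 records get bonus of 20
  - Of these, 2 records then exceed 20 and get capped
Step 2: Apply rule 2 to records with duration > 20
  - 3 records (original) are capped
Step 3: Calculate final sum = 164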